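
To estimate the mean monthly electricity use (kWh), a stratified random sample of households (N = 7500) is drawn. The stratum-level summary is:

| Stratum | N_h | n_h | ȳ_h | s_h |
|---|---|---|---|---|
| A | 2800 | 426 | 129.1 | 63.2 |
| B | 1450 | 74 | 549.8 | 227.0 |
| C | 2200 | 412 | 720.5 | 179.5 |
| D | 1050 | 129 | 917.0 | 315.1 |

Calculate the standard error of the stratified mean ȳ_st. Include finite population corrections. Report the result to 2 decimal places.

V̂(ȳ_st) = Σ W_h² (1 − n_h/N_h) s_h²/n_h, with W_h = N_h/N and N = 7500:
  stratum A: (2800/7500)²·(1 − 426/2800)·63.2²/426 = 1.108
  stratum B: (1450/7500)²·(1 − 74/1450)·227.0²/74 = 24.6993
  stratum C: (2200/7500)²·(1 − 412/2200)·179.5²/412 = 5.46889
  stratum D: (1050/7500)²·(1 − 129/1050)·315.1²/129 = 13.2322
V̂(ȳ_st) = 44.5084
SE(ȳ_st) = √44.5084 = 6.67146

SE(ȳ_st) ≈ 6.67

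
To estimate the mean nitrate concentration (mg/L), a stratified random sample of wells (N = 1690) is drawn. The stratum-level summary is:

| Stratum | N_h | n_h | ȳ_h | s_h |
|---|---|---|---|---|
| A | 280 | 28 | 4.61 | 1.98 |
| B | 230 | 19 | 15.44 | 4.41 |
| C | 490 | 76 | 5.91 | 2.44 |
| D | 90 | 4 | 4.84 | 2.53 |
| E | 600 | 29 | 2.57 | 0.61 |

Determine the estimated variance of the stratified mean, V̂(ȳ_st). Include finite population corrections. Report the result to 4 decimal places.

V̂(ȳ_st) = Σ W_h² (1 − n_h/N_h) s_h²/n_h, with W_h = N_h/N and N = 1690:
  stratum A: (280/1690)²·(1 − 28/280)·1.98²/28 = 0.00345906
  stratum B: (230/1690)²·(1 − 19/230)·4.41²/19 = 0.0173924
  stratum C: (490/1690)²·(1 − 76/490)·2.44²/76 = 0.00556402
  stratum D: (90/1690)²·(1 − 4/90)·2.53²/4 = 0.00433659
  stratum E: (600/1690)²·(1 − 29/600)·0.61²/29 = 0.00153913
V̂(ȳ_st) = 0.0322912

V̂(ȳ_st) ≈ 0.0323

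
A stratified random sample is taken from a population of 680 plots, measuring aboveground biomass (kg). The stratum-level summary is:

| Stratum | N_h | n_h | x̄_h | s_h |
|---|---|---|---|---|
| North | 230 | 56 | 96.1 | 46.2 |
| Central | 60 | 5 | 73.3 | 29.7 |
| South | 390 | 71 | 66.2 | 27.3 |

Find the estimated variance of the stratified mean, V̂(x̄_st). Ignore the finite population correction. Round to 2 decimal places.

V̂(x̄_st) ≈ 9.19

V̂(x̄_st) = Σ W_h² s_h²/n_h, with W_h = N_h/N and N = 680:
  stratum North: (230/680)²·46.2²/56 = 4.36047
  stratum Central: (60/680)²·29.7²/5 = 1.3735
  stratum South: (390/680)²·27.3²/71 = 3.45285
V̂(x̄_st) = 9.18683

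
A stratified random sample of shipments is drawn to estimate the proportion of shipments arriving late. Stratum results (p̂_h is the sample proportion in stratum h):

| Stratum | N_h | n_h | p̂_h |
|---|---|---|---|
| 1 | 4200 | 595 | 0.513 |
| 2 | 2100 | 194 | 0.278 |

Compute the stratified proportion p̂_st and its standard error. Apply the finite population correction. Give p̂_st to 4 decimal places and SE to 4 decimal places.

p̂_st ≈ 0.4347, SE ≈ 0.0163

N = 6300; stratum weights W_h = N_h/N.
p̂_st = Σ W_h p̂_h = (4200·0.513 + 2100·0.278)/6300 = 0.43467
V̂(p̂_st) = Σ W_h² (1 − n_h/N_h) p̂_h(1−p̂_h)/(n_h−1):
  stratum 1: (4200/6300)²·(1 − 595/4200)·0.513·0.487/594 = 0.000160448
  stratum 2: (2100/6300)²·(1 − 194/2100)·0.278·0.722/193 = 0.000104878
V̂(p̂_st) = 0.000265326; SE = √V̂ = 0.0162888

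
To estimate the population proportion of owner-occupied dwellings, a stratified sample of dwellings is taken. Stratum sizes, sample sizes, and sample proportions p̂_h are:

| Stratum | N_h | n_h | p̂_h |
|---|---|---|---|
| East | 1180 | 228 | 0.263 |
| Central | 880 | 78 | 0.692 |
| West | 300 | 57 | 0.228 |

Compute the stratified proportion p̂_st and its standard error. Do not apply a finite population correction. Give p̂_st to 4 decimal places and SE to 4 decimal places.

N = 2360; stratum weights W_h = N_h/N.
p̂_st = Σ W_h p̂_h = (1180·0.263 + 880·0.692 + 300·0.228)/2360 = 0.41852
V̂(p̂_st) = Σ W_h² p̂_h(1−p̂_h)/(n_h−1):
  stratum East: (1180/2360)²·0.263·0.737/227 = 0.00021347
  stratum Central: (880/2360)²·0.692·0.308/77 = 0.000384864
  stratum West: (300/2360)²·0.228·0.772/56 = 5.07905e-05
V̂(p̂_st) = 0.000649125; SE = √V̂ = 0.0254779

p̂_st ≈ 0.4185, SE ≈ 0.0255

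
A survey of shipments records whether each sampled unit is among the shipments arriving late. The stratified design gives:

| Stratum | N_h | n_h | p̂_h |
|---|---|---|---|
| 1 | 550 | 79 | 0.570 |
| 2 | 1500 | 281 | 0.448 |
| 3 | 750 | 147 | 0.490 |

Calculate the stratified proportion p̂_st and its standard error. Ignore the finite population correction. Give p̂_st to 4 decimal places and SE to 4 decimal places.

N = 2800; stratum weights W_h = N_h/N.
p̂_st = Σ W_h p̂_h = (550·0.570 + 1500·0.448 + 750·0.490)/2800 = 0.48321
V̂(p̂_st) = Σ W_h² p̂_h(1−p̂_h)/(n_h−1):
  stratum 1: (550/2800)²·0.570·0.430/78 = 0.000121243
  stratum 2: (1500/2800)²·0.448·0.552/280 = 0.000253469
  stratum 3: (750/2800)²·0.490·0.510/146 = 0.000122806
V̂(p̂_st) = 0.000497519; SE = √V̂ = 0.0223051

p̂_st ≈ 0.4832, SE ≈ 0.0223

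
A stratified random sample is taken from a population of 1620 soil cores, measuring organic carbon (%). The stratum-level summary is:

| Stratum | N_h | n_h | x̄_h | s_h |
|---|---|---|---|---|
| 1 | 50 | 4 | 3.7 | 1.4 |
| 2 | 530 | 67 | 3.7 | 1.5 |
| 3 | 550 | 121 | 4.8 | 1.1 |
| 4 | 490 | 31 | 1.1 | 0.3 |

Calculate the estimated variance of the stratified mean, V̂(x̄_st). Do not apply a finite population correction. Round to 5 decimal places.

V̂(x̄_st) ≈ 0.00548

V̂(x̄_st) = Σ W_h² s_h²/n_h, with W_h = N_h/N and N = 1620:
  stratum 1: (50/1620)²·1.4²/4 = 0.000466773
  stratum 2: (530/1620)²·1.5²/67 = 0.00359442
  stratum 3: (550/1620)²·1.1²/121 = 0.00115264
  stratum 4: (490/1620)²·0.3²/31 = 0.000265609
V̂(x̄_st) = 0.00547945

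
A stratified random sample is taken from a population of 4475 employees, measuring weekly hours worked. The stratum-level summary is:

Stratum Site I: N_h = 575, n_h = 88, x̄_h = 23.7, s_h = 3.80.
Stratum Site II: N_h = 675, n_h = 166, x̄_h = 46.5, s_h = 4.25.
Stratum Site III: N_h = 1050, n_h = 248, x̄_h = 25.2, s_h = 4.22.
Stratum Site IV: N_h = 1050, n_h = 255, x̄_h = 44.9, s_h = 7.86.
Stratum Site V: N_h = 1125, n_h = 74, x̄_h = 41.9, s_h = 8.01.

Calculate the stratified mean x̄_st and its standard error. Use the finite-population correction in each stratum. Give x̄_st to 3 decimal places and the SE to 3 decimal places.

x̄_st ≈ 37.041, SE ≈ 0.262

x̄_st = Σ W_h x̄_h = (575·23.7 + 675·46.5 + 1050·25.2 + 1050·44.9 + 1125·41.9)/4475 = 37.04078
V̂(x̄_st) = Σ W_h² (1 − n_h/N_h) s_h²/n_h, with W_h = N_h/N and N = 4475:
  stratum Site I: (575/4475)²·(1 − 88/575)·3.80²/88 = 0.00229454
  stratum Site II: (675/4475)²·(1 − 166/675)·4.25²/166 = 0.00186683
  stratum Site III: (1050/4475)²·(1 − 248/1050)·4.22²/248 = 0.00301961
  stratum Site IV: (1050/4475)²·(1 − 255/1050)·7.86²/255 = 0.0100989
  stratum Site V: (1125/4475)²·(1 − 74/1125)·8.01²/74 = 0.051192
V̂(x̄_st) = 0.068472
SE(x̄_st) = √0.068472 = 0.261671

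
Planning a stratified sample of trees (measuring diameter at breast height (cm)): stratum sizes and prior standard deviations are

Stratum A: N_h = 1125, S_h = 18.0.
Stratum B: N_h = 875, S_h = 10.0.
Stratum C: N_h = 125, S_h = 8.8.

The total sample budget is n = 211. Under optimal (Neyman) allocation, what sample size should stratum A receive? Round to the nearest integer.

Neyman allocation: n_h = n · N_h S_h / Σ N_i S_i, with n = 211.
  stratum A: N_h·S_h = 1125·18.0 = 20250.00
  stratum B: N_h·S_h = 875·10.0 = 8750.00
  stratum C: N_h·S_h = 125·8.8 = 1100.00
Σ N_h S_h = 30100.00
n for stratum A = 211·20250.00/30100.00 = 141.952 → 142

142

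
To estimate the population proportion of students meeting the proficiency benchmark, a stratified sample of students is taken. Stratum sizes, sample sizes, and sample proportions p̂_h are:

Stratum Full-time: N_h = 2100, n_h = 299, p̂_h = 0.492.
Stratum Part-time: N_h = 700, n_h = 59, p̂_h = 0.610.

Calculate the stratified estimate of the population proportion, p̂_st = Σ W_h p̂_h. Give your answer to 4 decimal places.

p̂_st ≈ 0.5215

N = 2800; stratum weights W_h = N_h/N.
p̂_st = Σ W_h p̂_h = (2100·0.492 + 700·0.610)/2800 = 0.52150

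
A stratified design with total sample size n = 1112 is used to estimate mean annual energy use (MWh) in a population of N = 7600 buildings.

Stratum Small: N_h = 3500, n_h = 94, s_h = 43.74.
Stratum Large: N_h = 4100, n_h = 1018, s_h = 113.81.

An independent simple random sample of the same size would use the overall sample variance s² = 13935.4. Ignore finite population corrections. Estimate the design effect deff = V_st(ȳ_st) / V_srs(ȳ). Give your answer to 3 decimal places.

deff ≈ 0.640

V̂(ȳ_st) = Σ W_h² s_h²/n_h, with W_h = N_h/N and N = 7600:
  stratum Small: (3500/7600)²·43.74²/94 = 4.31657
  stratum Large: (4100/7600)²·113.81²/1018 = 3.703
V_st = 8.01957
V_srs = s²/n = 13935.4/1112 = 12.5318
deff = V_st / V_srs = 8.01957/12.5318 = 0.6399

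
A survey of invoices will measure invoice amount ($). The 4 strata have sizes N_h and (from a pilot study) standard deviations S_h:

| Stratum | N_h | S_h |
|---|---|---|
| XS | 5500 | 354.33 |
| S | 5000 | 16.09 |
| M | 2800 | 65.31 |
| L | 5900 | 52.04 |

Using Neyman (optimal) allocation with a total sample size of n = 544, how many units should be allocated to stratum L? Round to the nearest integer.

66

Neyman allocation: n_h = n · N_h S_h / Σ N_i S_i, with n = 544.
  stratum XS: N_h·S_h = 5500·354.33 = 1948815.00
  stratum S: N_h·S_h = 5000·16.09 = 80450.00
  stratum M: N_h·S_h = 2800·65.31 = 182868.00
  stratum L: N_h·S_h = 5900·52.04 = 307036.00
Σ N_h S_h = 2519169.00
n for stratum L = 544·307036.00/2519169.00 = 66.303 → 66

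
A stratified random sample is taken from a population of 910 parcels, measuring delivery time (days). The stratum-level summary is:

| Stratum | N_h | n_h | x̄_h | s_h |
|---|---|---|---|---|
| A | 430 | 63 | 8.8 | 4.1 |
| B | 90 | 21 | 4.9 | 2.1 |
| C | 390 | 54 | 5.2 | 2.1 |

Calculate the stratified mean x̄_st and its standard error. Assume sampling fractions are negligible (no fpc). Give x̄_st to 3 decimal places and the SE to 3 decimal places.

x̄_st ≈ 6.871, SE ≈ 0.277

x̄_st = Σ W_h x̄_h = (430·8.8 + 90·4.9 + 390·5.2)/910 = 6.87143
V̂(x̄_st) = Σ W_h² s_h²/n_h, with W_h = N_h/N and N = 910:
  stratum A: (430/910)²·4.1²/63 = 0.0595774
  stratum B: (90/910)²·2.1²/21 = 0.0020541
  stratum C: (390/910)²·2.1²/54 = 0.015
V̂(x̄_st) = 0.0766315
SE(x̄_st) = √0.0766315 = 0.276824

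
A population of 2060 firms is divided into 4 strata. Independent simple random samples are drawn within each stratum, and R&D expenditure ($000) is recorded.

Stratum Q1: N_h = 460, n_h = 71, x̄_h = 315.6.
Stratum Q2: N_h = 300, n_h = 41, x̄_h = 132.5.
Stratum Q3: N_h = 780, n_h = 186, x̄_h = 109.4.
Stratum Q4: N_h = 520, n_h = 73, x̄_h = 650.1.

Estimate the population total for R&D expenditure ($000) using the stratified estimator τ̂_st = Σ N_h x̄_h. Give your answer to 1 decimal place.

τ̂_st ≈ 608310.0

τ̂_st = Σ N_h x̄_h = 460·315.6 + 300·132.5 + 780·109.4 + 520·650.1 = 608310.0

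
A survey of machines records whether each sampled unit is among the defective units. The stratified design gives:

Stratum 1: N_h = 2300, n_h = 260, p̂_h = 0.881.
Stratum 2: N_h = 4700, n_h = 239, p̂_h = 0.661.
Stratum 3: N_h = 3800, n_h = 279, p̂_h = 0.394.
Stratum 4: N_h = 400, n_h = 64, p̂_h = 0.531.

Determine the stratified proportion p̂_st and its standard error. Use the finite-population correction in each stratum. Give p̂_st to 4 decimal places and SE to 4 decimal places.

N = 11200; stratum weights W_h = N_h/N.
p̂_st = Σ W_h p̂_h = (2300·0.881 + 4700·0.661 + 3800·0.394 + 400·0.531)/11200 = 0.61095
V̂(p̂_st) = Σ W_h² (1 − n_h/N_h) p̂_h(1−p̂_h)/(n_h−1):
  stratum 1: (2300/11200)²·(1 − 260/2300)·0.881·0.119/259 = 1.51407e-05
  stratum 2: (4700/11200)²·(1 − 239/4700)·0.661·0.339/238 = 0.000157369
  stratum 3: (3800/11200)²·(1 − 279/3800)·0.394·0.606/278 = 9.16089e-05
  stratum 4: (400/11200)²·(1 − 64/400)·0.531·0.469/63 = 4.23536e-06
V̂(p̂_st) = 0.000268354; SE = √V̂ = 0.0163815

p̂_st ≈ 0.6109, SE ≈ 0.0164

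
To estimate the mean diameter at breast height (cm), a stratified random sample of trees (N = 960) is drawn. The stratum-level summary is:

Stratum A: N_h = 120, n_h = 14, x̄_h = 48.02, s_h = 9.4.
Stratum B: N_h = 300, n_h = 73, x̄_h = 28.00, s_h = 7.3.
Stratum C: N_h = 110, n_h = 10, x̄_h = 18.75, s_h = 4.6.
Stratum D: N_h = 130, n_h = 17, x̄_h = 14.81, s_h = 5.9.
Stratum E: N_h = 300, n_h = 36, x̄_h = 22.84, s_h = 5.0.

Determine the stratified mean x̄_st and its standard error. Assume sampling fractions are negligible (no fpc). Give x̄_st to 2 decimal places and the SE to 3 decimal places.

x̄_st = Σ W_h x̄_h = (120·48.02 + 300·28.00 + 110·18.75 + 130·14.81 + 300·22.84)/960 = 26.04396
V̂(x̄_st) = Σ W_h² s_h²/n_h, with W_h = N_h/N and N = 960:
  stratum A: (120/960)²·9.4²/14 = 0.0986161
  stratum B: (300/960)²·7.3²/73 = 0.0712891
  stratum C: (110/960)²·4.6²/10 = 0.0277817
  stratum D: (130/960)²·5.9²/17 = 0.0375491
  stratum E: (300/960)²·5.0²/36 = 0.0678168
V̂(x̄_st) = 0.303053
SE(x̄_st) = √0.303053 = 0.550502

x̄_st ≈ 26.04, SE ≈ 0.551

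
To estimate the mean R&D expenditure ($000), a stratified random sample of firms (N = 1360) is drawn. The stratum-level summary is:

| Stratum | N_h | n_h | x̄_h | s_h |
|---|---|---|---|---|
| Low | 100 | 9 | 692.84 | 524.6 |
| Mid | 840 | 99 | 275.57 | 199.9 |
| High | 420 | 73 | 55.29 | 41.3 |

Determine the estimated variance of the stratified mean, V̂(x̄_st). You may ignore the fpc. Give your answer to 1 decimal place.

V̂(x̄_st) = Σ W_h² s_h²/n_h, with W_h = N_h/N and N = 1360:
  stratum Low: (100/1360)²·524.6²/9 = 165.324
  stratum Mid: (840/1360)²·199.9²/99 = 153.982
  stratum High: (420/1360)²·41.3²/73 = 2.22842
V̂(x̄_st) = 321.535

V̂(x̄_st) ≈ 321.5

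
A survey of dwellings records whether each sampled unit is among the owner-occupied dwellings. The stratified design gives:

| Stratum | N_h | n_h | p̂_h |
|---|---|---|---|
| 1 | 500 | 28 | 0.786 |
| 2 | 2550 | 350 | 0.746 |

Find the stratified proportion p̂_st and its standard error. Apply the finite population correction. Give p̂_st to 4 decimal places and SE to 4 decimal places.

p̂_st ≈ 0.7526, SE ≈ 0.0220

N = 3050; stratum weights W_h = N_h/N.
p̂_st = Σ W_h p̂_h = (500·0.786 + 2550·0.746)/3050 = 0.75256
V̂(p̂_st) = Σ W_h² (1 − n_h/N_h) p̂_h(1−p̂_h)/(n_h−1):
  stratum 1: (500/3050)²·(1 − 28/500)·0.786·0.214/27 = 0.000158046
  stratum 2: (2550/3050)²·(1 − 350/2550)·0.746·0.254/349 = 0.000327424
V̂(p̂_st) = 0.00048547; SE = √V̂ = 0.0220334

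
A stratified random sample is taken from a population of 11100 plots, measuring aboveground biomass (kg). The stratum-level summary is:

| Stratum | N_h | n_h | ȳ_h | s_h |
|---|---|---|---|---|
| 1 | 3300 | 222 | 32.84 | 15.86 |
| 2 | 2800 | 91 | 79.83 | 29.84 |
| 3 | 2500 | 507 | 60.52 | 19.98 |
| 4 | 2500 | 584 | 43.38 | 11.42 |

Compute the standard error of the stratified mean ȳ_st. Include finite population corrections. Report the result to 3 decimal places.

V̂(ȳ_st) = Σ W_h² (1 − n_h/N_h) s_h²/n_h, with W_h = N_h/N and N = 11100:
  stratum 1: (3300/11100)²·(1 − 222/3300)·15.86²/222 = 0.0934093
  stratum 2: (2800/11100)²·(1 − 91/2800)·29.84²/91 = 0.602389
  stratum 3: (2500/11100)²·(1 − 507/2500)·19.98²/507 = 0.0318408
  stratum 4: (2500/11100)²·(1 − 584/2500)·11.42²/584 = 0.00868178
V̂(ȳ_st) = 0.736321
SE(ȳ_st) = √0.736321 = 0.858092

SE(ȳ_st) ≈ 0.858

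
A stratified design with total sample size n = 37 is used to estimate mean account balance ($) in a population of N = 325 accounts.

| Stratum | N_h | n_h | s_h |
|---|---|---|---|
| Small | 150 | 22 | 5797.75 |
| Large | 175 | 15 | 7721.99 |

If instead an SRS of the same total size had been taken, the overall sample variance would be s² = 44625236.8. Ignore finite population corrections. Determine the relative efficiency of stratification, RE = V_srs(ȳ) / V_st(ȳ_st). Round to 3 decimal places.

V̂(ȳ_st) = Σ W_h² s_h²/n_h, with W_h = N_h/N and N = 325:
  stratum Small: (150/325)²·5797.75²/22 = 325471
  stratum Large: (175/325)²·7721.99²/15 = 1.15259e+06
V_st = 1.47807e+06
V_srs = s²/n = 44625236.8/37 = 1.20609e+06
Relative efficiency = V_srs / V_st = 1.20609e+06/1.47807e+06 = 0.8160

RE ≈ 0.816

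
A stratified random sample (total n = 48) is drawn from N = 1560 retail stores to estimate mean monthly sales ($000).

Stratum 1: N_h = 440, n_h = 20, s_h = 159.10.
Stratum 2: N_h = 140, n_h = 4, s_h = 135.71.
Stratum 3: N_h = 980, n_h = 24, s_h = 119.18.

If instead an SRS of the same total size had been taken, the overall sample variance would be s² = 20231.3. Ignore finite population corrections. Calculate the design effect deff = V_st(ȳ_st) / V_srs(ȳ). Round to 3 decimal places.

V̂(ȳ_st) = Σ W_h² s_h²/n_h, with W_h = N_h/N and N = 1560:
  stratum 1: (440/1560)²·159.10²/20 = 100.685
  stratum 2: (140/1560)²·135.71²/4 = 37.0826
  stratum 3: (980/1560)²·119.18²/24 = 233.56
V_st = 371.328
V_srs = s²/n = 20231.3/48 = 421.485
deff = V_st / V_srs = 371.328/421.485 = 0.8810

deff ≈ 0.881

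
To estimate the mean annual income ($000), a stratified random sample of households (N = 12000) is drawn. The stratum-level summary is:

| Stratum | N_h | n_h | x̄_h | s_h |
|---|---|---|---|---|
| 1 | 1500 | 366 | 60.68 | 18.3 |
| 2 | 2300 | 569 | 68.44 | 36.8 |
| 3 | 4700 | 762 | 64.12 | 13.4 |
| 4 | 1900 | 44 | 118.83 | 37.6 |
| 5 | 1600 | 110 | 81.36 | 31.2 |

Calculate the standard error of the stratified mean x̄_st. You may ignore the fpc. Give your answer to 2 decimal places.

SE(x̄_st) ≈ 1.05

V̂(x̄_st) = Σ W_h² s_h²/n_h, with W_h = N_h/N and N = 12000:
  stratum 1: (1500/12000)²·18.3²/366 = 0.0142969
  stratum 2: (2300/12000)²·36.8²/569 = 0.0874332
  stratum 3: (4700/12000)²·13.4²/762 = 0.0361483
  stratum 4: (1900/12000)²·37.6²/44 = 0.805504
  stratum 5: (1600/12000)²·31.2²/110 = 0.157324
V̂(x̄_st) = 1.10071
SE(x̄_st) = √1.10071 = 1.04915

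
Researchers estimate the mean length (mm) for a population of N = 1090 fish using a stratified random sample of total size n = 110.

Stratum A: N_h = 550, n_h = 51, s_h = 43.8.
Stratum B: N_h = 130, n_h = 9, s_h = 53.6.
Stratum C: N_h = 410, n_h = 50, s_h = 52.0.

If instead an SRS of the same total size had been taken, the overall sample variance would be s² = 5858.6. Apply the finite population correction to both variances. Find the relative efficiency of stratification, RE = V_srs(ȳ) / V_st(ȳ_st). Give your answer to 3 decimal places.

V̂(ȳ_st) = Σ W_h² (1 − n_h/N_h) s_h²/n_h, with W_h = N_h/N and N = 1090:
  stratum A: (550/1090)²·(1 − 51/550)·43.8²/51 = 8.68937
  stratum B: (130/1090)²·(1 − 9/130)·53.6²/9 = 4.22632
  stratum C: (410/1090)²·(1 − 50/410)·52.0²/50 = 6.71846
V_st = 19.6342
V_srs = (1 − 110/1090)·5858.6/110 = 47.8851
Relative efficiency = V_srs / V_st = 47.8851/19.6342 = 2.4389

RE ≈ 2.439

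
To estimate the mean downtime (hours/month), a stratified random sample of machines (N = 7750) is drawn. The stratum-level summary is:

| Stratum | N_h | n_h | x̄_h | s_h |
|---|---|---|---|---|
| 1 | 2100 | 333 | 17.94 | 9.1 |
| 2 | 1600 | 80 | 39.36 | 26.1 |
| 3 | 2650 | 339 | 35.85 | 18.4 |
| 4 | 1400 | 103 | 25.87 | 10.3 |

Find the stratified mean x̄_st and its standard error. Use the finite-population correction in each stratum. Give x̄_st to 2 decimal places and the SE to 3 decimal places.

x̄_st = Σ W_h x̄_h = (2100·17.94 + 1600·39.36 + 2650·35.85 + 1400·25.87)/7750 = 29.91877
V̂(x̄_st) = Σ W_h² (1 − n_h/N_h) s_h²/n_h, with W_h = N_h/N and N = 7750:
  stratum 1: (2100/7750)²·(1 − 333/2100)·9.1²/333 = 0.0153635
  stratum 2: (1600/7750)²·(1 − 80/1600)·26.1²/80 = 0.344787
  stratum 3: (2650/7750)²·(1 − 339/2650)·18.4²/339 = 0.101831
  stratum 4: (1400/7750)²·(1 − 103/1400)·10.3²/103 = 0.0311388
V̂(x̄_st) = 0.49312
SE(x̄_st) = √0.49312 = 0.702225

x̄_st ≈ 29.92, SE ≈ 0.702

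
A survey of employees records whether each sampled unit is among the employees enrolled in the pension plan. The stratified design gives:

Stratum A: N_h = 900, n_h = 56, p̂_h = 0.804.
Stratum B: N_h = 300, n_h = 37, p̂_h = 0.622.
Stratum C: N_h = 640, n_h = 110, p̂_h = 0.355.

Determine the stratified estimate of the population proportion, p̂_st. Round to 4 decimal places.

p̂_st ≈ 0.6182

N = 1840; stratum weights W_h = N_h/N.
p̂_st = Σ W_h p̂_h = (900·0.804 + 300·0.622 + 640·0.355)/1840 = 0.61815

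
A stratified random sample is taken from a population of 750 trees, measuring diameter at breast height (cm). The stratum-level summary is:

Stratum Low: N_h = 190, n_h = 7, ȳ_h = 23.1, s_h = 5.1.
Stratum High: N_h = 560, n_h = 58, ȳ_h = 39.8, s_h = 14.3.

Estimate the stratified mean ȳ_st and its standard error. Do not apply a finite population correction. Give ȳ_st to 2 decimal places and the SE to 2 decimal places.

ȳ_st = Σ W_h ȳ_h = (190·23.1 + 560·39.8)/750 = 35.56933
V̂(ȳ_st) = Σ W_h² s_h²/n_h, with W_h = N_h/N and N = 750:
  stratum Low: (190/750)²·5.1²/7 = 0.238466
  stratum High: (560/750)²·14.3²/58 = 1.96561
V̂(ȳ_st) = 2.20408
SE(ȳ_st) = √2.20408 = 1.48461

ȳ_st ≈ 35.57, SE ≈ 1.48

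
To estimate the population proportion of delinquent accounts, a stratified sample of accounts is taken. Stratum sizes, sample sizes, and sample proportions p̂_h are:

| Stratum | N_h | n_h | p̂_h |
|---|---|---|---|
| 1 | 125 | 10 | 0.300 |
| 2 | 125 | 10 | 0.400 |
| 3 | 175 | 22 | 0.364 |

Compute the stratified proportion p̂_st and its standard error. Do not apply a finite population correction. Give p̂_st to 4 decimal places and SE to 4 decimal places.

N = 425; stratum weights W_h = N_h/N.
p̂_st = Σ W_h p̂_h = (125·0.300 + 125·0.400 + 175·0.364)/425 = 0.35576
V̂(p̂_st) = Σ W_h² p̂_h(1−p̂_h)/(n_h−1):
  stratum 1: (125/425)²·0.300·0.700/9 = 0.00201845
  stratum 2: (125/425)²·0.400·0.600/9 = 0.00230681
  stratum 3: (175/425)²·0.364·0.636/21 = 0.00186912
V̂(p̂_st) = 0.00619438; SE = √V̂ = 0.0787044

p̂_st ≈ 0.3558, SE ≈ 0.0787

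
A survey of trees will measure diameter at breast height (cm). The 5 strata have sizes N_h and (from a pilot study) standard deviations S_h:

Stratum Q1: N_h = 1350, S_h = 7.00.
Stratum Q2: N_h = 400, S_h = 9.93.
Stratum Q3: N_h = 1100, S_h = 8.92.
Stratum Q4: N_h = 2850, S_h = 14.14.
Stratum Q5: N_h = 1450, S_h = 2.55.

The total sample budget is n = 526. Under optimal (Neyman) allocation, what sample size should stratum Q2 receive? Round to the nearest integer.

Neyman allocation: n_h = n · N_h S_h / Σ N_i S_i, with n = 526.
  stratum Q1: N_h·S_h = 1350·7.00 = 9450.00
  stratum Q2: N_h·S_h = 400·9.93 = 3972.00
  stratum Q3: N_h·S_h = 1100·8.92 = 9812.00
  stratum Q4: N_h·S_h = 2850·14.14 = 40299.00
  stratum Q5: N_h·S_h = 1450·2.55 = 3697.50
Σ N_h S_h = 67230.50
n for stratum Q2 = 526·3972.00/67230.50 = 31.076 → 31

31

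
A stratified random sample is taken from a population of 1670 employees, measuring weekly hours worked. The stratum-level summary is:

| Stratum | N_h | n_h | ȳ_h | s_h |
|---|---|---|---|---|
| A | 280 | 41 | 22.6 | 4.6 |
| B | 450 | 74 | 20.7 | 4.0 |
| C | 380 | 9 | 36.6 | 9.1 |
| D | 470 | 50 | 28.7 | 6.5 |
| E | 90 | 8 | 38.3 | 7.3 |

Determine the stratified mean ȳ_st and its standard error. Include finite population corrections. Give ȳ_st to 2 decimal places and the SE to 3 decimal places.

ȳ_st = Σ W_h ȳ_h = (280·22.6 + 450·20.7 + 380·36.6 + 470·28.7 + 90·38.3)/1670 = 27.83653
V̂(ȳ_st) = Σ W_h² (1 − n_h/N_h) s_h²/n_h, with W_h = N_h/N and N = 1670:
  stratum A: (280/1670)²·(1 − 41/280)·4.6²/41 = 0.0123838
  stratum B: (450/1670)²·(1 − 74/450)·4.0²/74 = 0.0131176
  stratum C: (380/1670)²·(1 − 9/380)·9.1²/9 = 0.46512
  stratum D: (470/1670)²·(1 − 50/470)·6.5²/50 = 0.0598096
  stratum E: (90/1670)²·(1 − 8/90)·7.3²/8 = 0.017627
V̂(ȳ_st) = 0.568058
SE(ȳ_st) = √0.568058 = 0.753696

ȳ_st ≈ 27.84, SE ≈ 0.754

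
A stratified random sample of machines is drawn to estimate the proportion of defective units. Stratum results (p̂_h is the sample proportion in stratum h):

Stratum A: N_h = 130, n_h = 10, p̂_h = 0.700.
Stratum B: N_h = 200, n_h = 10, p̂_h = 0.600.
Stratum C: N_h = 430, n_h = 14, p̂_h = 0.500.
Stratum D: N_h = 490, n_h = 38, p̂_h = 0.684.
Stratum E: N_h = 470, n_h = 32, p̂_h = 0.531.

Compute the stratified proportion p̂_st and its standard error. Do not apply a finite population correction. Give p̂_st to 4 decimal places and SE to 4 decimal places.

N = 1720; stratum weights W_h = N_h/N.
p̂_st = Σ W_h p̂_h = (130·0.700 + 200·0.600 + 430·0.500 + 490·0.684 + 470·0.531)/1720 = 0.58763
V̂(p̂_st) = Σ W_h² p̂_h(1−p̂_h)/(n_h−1):
  stratum A: (130/1720)²·0.700·0.300/9 = 0.000133293
  stratum B: (200/1720)²·0.600·0.400/9 = 0.000360555
  stratum C: (430/1720)²·0.500·0.500/13 = 0.00120192
  stratum D: (490/1720)²·0.684·0.316/37 = 0.000474107
  stratum E: (470/1720)²·0.531·0.469/31 = 0.000599853
V̂(p̂_st) = 0.00276973; SE = √V̂ = 0.0526282

p̂_st ≈ 0.5876, SE ≈ 0.0526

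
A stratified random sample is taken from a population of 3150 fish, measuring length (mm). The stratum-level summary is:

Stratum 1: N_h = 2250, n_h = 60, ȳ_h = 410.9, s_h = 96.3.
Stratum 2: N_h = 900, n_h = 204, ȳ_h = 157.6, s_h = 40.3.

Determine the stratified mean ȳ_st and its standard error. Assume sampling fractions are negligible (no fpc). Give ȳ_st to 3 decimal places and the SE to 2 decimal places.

ȳ_st ≈ 338.529, SE ≈ 8.92

ȳ_st = Σ W_h ȳ_h = (2250·410.9 + 900·157.6)/3150 = 338.52857
V̂(ȳ_st) = Σ W_h² s_h²/n_h, with W_h = N_h/N and N = 3150:
  stratum 1: (2250/3150)²·96.3²/60 = 78.8579
  stratum 2: (900/3150)²·40.3²/204 = 0.649896
V̂(ȳ_st) = 79.5078
SE(ȳ_st) = √79.5078 = 8.91671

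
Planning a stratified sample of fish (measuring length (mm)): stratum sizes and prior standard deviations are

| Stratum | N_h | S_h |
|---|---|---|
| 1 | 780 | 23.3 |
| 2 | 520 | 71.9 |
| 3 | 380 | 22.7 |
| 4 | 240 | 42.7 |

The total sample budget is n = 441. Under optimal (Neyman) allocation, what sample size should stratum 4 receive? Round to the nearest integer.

Neyman allocation: n_h = n · N_h S_h / Σ N_i S_i, with n = 441.
  stratum 1: N_h·S_h = 780·23.3 = 18174.00
  stratum 2: N_h·S_h = 520·71.9 = 37388.00
  stratum 3: N_h·S_h = 380·22.7 = 8626.00
  stratum 4: N_h·S_h = 240·42.7 = 10248.00
Σ N_h S_h = 74436.00
n for stratum 4 = 441·10248.00/74436.00 = 60.715 → 61

61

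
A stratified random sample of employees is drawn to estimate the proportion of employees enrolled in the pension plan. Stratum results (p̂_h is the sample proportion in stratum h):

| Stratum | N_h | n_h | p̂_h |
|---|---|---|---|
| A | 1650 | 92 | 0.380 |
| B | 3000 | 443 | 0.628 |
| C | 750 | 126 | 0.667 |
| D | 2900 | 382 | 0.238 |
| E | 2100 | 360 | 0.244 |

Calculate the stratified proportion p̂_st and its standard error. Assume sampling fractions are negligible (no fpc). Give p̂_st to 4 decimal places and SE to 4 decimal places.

N = 10400; stratum weights W_h = N_h/N.
p̂_st = Σ W_h p̂_h = (1650·0.380 + 3000·0.628 + 750·0.667 + 2900·0.238 + 2100·0.244)/10400 = 0.40518
V̂(p̂_st) = Σ W_h² p̂_h(1−p̂_h)/(n_h−1):
  stratum A: (1650/10400)²·0.380·0.620/91 = 6.51681e-05
  stratum B: (3000/10400)²·0.628·0.372/442 = 4.39801e-05
  stratum C: (750/10400)²·0.667·0.333/125 = 9.24093e-06
  stratum D: (2900/10400)²·0.238·0.762/381 = 3.70115e-05
  stratum E: (2100/10400)²·0.244·0.756/359 = 2.09502e-05
V̂(p̂_st) = 0.000176351; SE = √V̂ = 0.0132797

p̂_st ≈ 0.4052, SE ≈ 0.0133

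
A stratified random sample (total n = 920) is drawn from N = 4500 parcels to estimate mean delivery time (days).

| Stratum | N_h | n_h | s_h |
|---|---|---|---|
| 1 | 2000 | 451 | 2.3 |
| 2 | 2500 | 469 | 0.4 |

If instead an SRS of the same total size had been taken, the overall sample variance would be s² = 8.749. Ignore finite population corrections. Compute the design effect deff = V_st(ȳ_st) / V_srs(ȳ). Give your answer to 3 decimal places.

deff ≈ 0.255

V̂(ȳ_st) = Σ W_h² s_h²/n_h, with W_h = N_h/N and N = 4500:
  stratum 1: (2000/4500)²·2.3²/451 = 0.00231694
  stratum 2: (2500/4500)²·0.4²/469 = 0.000105294
V_st = 0.00242223
V_srs = s²/n = 8.749/920 = 0.00950978
deff = V_st / V_srs = 0.00242223/0.00950978 = 0.2547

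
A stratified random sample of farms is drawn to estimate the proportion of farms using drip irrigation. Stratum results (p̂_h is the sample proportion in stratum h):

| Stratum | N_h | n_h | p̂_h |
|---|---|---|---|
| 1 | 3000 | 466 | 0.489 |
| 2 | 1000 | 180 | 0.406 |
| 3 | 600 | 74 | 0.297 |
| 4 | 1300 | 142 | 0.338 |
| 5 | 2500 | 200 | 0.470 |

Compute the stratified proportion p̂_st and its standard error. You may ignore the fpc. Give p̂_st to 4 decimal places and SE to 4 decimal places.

N = 8400; stratum weights W_h = N_h/N.
p̂_st = Σ W_h p̂_h = (3000·0.489 + 1000·0.406 + 600·0.297 + 1300·0.338 + 2500·0.470)/8400 = 0.43638
V̂(p̂_st) = Σ W_h² p̂_h(1−p̂_h)/(n_h−1):
  stratum 1: (3000/8400)²·0.489·0.511/465 = 6.85426e-05
  stratum 2: (1000/8400)²·0.406·0.594/179 = 1.90942e-05
  stratum 3: (600/8400)²·0.297·0.703/73 = 1.45926e-05
  stratum 4: (1300/8400)²·0.338·0.662/141 = 3.80088e-05
  stratum 5: (2500/8400)²·0.470·0.530/199 = 0.000110877
V̂(p̂_st) = 0.000251115; SE = √V̂ = 0.0158466

p̂_st ≈ 0.4364, SE ≈ 0.0158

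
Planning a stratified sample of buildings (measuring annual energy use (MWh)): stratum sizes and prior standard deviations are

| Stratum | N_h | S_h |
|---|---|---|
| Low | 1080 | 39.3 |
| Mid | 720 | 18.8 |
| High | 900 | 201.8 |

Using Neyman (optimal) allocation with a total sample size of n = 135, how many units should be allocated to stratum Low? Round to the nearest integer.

24

Neyman allocation: n_h = n · N_h S_h / Σ N_i S_i, with n = 135.
  stratum Low: N_h·S_h = 1080·39.3 = 42444.00
  stratum Mid: N_h·S_h = 720·18.8 = 13536.00
  stratum High: N_h·S_h = 900·201.8 = 181620.00
Σ N_h S_h = 237600.00
n for stratum Low = 135·42444.00/237600.00 = 24.116 → 24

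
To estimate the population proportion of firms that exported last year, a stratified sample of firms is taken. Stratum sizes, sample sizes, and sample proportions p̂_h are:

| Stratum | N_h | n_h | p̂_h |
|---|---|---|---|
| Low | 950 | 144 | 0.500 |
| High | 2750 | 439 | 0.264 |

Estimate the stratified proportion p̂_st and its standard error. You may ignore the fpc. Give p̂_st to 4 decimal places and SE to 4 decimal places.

N = 3700; stratum weights W_h = N_h/N.
p̂_st = Σ W_h p̂_h = (950·0.500 + 2750·0.264)/3700 = 0.32459
V̂(p̂_st) = Σ W_h² p̂_h(1−p̂_h)/(n_h−1):
  stratum Low: (950/3700)²·0.500·0.500/143 = 0.000115252
  stratum High: (2750/3700)²·0.264·0.736/438 = 0.000245058
V̂(p̂_st) = 0.00036031; SE = √V̂ = 0.0189818

p̂_st ≈ 0.3246, SE ≈ 0.0190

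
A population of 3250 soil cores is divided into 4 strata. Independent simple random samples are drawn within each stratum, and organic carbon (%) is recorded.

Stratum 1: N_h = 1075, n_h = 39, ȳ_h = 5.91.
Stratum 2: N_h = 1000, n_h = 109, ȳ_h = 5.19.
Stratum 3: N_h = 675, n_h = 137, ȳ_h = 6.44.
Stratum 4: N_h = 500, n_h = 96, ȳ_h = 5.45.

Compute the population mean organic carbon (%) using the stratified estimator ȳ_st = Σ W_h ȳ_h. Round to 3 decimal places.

ȳ_st ≈ 5.728

N = Σ N_h = 3250. Stratum weights W_h = N_h/N.
ȳ_st = (1075·5.91 + 1000·5.19 + 675·6.44 + 500·5.45) / 3250 = 5.72777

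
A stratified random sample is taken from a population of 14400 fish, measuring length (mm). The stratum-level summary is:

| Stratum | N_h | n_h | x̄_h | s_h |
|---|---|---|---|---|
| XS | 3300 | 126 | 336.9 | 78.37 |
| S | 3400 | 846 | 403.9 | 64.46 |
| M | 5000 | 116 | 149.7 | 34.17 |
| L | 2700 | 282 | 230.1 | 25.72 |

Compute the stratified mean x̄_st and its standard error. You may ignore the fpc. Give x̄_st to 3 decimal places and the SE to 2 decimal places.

x̄_st ≈ 267.694, SE ≈ 2.03

x̄_st = Σ W_h x̄_h = (3300·336.9 + 3400·403.9 + 5000·149.7 + 2700·230.1)/14400 = 267.69444
V̂(x̄_st) = Σ W_h² s_h²/n_h, with W_h = N_h/N and N = 14400:
  stratum XS: (3300/14400)²·78.37²/126 = 2.55995
  stratum S: (3400/14400)²·64.46²/846 = 0.273806
  stratum M: (5000/14400)²·34.17²/116 = 1.21352
  stratum L: (2700/14400)²·25.72²/282 = 0.0824699
V̂(x̄_st) = 4.12975
SE(x̄_st) = √4.12975 = 2.03218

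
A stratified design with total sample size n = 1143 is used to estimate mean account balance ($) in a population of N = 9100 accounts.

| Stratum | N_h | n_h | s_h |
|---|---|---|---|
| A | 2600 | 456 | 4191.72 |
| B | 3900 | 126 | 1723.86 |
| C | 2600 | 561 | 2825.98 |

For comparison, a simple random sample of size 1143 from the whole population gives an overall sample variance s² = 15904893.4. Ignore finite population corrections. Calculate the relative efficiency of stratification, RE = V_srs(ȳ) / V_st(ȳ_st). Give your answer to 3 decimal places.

V̂(ȳ_st) = Σ W_h² s_h²/n_h, with W_h = N_h/N and N = 9100:
  stratum A: (2600/9100)²·4191.72²/456 = 3145.46
  stratum B: (3900/9100)²·1723.86²/126 = 4331.91
  stratum C: (2600/9100)²·2825.98²/561 = 1162.09
V_st = 8639.46
V_srs = s²/n = 15904893.4/1143 = 13915
Relative efficiency = V_srs / V_st = 13915/8639.46 = 1.6106

RE ≈ 1.611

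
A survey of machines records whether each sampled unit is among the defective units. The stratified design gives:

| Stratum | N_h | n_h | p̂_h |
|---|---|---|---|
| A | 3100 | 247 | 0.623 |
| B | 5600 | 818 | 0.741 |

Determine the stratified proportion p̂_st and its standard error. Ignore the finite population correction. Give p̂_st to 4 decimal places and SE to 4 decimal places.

p̂_st ≈ 0.6990, SE ≈ 0.0148

N = 8700; stratum weights W_h = N_h/N.
p̂_st = Σ W_h p̂_h = (3100·0.623 + 5600·0.741)/8700 = 0.69895
V̂(p̂_st) = Σ W_h² p̂_h(1−p̂_h)/(n_h−1):
  stratum A: (3100/8700)²·0.623·0.377/246 = 0.000121221
  stratum B: (5600/8700)²·0.741·0.259/817 = 9.7327e-05
V̂(p̂_st) = 0.000218548; SE = √V̂ = 0.0147834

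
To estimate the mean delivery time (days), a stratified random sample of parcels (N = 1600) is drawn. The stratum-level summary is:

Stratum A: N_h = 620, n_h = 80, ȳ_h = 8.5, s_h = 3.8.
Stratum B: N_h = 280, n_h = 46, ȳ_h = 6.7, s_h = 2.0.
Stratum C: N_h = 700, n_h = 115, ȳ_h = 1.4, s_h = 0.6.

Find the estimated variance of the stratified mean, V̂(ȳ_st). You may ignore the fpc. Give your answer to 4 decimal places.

V̂(ȳ_st) = Σ W_h² s_h²/n_h, with W_h = N_h/N and N = 1600:
  stratum A: (620/1600)²·3.8²/80 = 0.0271032
  stratum B: (280/1600)²·2.0²/46 = 0.00266304
  stratum C: (700/1600)²·0.6²/115 = 0.000599185
V̂(ȳ_st) = 0.0303654

V̂(ȳ_st) ≈ 0.0304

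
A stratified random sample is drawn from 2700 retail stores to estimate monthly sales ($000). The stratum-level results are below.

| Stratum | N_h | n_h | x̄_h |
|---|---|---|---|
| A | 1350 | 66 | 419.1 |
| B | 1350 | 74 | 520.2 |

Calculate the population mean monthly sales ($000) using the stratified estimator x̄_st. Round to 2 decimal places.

x̄_st ≈ 469.65

N = Σ N_h = 2700. Stratum weights W_h = N_h/N.
x̄_st = (1350·419.1 + 1350·520.2) / 2700 = 469.6500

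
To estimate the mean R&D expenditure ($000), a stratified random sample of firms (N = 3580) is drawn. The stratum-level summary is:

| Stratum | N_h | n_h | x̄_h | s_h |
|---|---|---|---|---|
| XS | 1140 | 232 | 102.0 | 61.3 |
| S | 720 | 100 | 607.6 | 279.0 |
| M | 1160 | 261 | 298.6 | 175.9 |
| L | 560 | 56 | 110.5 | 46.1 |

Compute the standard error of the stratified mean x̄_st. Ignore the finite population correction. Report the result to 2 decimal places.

V̂(x̄_st) = Σ W_h² s_h²/n_h, with W_h = N_h/N and N = 3580:
  stratum XS: (1140/3580)²·61.3²/232 = 1.64239
  stratum S: (720/3580)²·279.0²/100 = 31.4853
  stratum M: (1160/3580)²·175.9²/261 = 12.4463
  stratum L: (560/3580)²·46.1²/56 = 0.92859
V̂(x̄_st) = 46.5026
SE(x̄_st) = √46.5026 = 6.81928

SE(x̄_st) ≈ 6.82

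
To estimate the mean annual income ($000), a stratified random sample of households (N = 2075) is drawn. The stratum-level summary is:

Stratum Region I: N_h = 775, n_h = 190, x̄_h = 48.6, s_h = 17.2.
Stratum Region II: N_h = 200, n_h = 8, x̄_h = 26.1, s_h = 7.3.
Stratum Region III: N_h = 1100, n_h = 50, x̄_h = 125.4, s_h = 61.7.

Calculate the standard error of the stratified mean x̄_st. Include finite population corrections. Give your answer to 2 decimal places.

V̂(x̄_st) = Σ W_h² (1 − n_h/N_h) s_h²/n_h, with W_h = N_h/N and N = 2075:
  stratum Region I: (775/2075)²·(1 − 190/775)·17.2²/190 = 0.163955
  stratum Region II: (200/2075)²·(1 − 8/200)·7.3²/8 = 0.0594088
  stratum Region III: (1100/2075)²·(1 − 50/1100)·61.7²/50 = 20.4242
V̂(x̄_st) = 20.6476
SE(x̄_st) = √20.6476 = 4.54396

SE(x̄_st) ≈ 4.54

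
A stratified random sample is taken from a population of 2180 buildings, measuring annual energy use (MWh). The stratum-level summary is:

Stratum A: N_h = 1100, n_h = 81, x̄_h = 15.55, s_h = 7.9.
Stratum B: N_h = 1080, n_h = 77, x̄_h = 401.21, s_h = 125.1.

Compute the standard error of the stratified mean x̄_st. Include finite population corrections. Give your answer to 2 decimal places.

SE(x̄_st) ≈ 6.82

V̂(x̄_st) = Σ W_h² (1 − n_h/N_h) s_h²/n_h, with W_h = N_h/N and N = 2180:
  stratum A: (1100/2180)²·(1 − 81/1100)·7.9²/81 = 0.181729
  stratum B: (1080/2180)²·(1 − 77/1080)·125.1²/77 = 46.3272
V̂(x̄_st) = 46.5089
SE(x̄_st) = √46.5089 = 6.81974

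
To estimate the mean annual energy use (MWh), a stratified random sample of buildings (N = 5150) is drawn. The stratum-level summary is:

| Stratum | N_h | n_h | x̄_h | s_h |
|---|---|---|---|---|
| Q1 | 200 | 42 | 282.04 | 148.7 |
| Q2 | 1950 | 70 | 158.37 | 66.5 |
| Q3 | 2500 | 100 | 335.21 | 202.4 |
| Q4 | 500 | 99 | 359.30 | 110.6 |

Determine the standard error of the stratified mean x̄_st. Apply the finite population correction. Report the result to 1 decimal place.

V̂(x̄_st) = Σ W_h² (1 − n_h/N_h) s_h²/n_h, with W_h = N_h/N and N = 5150:
  stratum Q1: (200/5150)²·(1 − 42/200)·148.7²/42 = 0.627257
  stratum Q2: (1950/5150)²·(1 − 70/1950)·66.5²/70 = 8.73219
  stratum Q3: (2500/5150)²·(1 − 100/2500)·202.4²/100 = 92.674
  stratum Q4: (500/5150)²·(1 − 99/500)·110.6²/99 = 0.93406
V̂(x̄_st) = 102.967
SE(x̄_st) = √102.967 = 10.1473

SE(x̄_st) ≈ 10.1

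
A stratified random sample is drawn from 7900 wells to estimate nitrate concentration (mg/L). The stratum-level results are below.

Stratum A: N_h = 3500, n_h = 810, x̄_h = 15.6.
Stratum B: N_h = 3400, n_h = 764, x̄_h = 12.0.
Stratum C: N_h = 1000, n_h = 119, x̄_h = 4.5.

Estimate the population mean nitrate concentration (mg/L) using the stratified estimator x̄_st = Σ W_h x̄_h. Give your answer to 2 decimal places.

N = Σ N_h = 7900. Stratum weights W_h = N_h/N.
x̄_st = (3500·15.6 + 3400·12.0 + 1000·4.5) / 7900 = 12.6456

x̄_st ≈ 12.65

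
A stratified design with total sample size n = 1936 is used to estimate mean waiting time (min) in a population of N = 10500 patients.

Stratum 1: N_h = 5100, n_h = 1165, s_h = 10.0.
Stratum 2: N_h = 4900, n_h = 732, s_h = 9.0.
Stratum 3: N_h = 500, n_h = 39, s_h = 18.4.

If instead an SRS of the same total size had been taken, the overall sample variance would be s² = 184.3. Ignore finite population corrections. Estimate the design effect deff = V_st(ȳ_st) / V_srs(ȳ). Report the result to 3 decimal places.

deff ≈ 0.673

V̂(ȳ_st) = Σ W_h² s_h²/n_h, with W_h = N_h/N and N = 10500:
  stratum 1: (5100/10500)²·10.0²/1165 = 0.0202505
  stratum 2: (4900/10500)²·9.0²/732 = 0.0240984
  stratum 3: (500/10500)²·18.4²/39 = 0.0196849
V_st = 0.0640337
V_srs = s²/n = 184.3/1936 = 0.0951963
deff = V_st / V_srs = 0.0640337/0.0951963 = 0.6726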